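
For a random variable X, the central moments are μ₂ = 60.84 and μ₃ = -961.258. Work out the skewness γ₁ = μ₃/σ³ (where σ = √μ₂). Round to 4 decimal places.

σ = √μ₂ = √60.84 = 7.80000
σ³ = μ₂^(3/2) = 474.55200
γ₁ = μ₃/σ³ = -961.258 / 474.55200 ≈ -2.0256

-2.0256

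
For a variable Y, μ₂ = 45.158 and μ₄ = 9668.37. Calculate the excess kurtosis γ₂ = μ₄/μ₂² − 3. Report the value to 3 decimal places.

μ₂² = 45.158² = 2039.24496
μ₄/μ₂² = 9668.37 / 2039.24496 = 4.74115
γ₂ = 4.74115 − 3 ≈ 1.741

1.741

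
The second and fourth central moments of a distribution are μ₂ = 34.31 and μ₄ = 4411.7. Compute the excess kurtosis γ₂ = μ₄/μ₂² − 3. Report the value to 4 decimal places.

0.7477

μ₂² = 34.31² = 1177.17610
μ₄/μ₂² = 4411.7 / 1177.17610 = 3.74770
γ₂ = 3.74770 − 3 ≈ 0.7477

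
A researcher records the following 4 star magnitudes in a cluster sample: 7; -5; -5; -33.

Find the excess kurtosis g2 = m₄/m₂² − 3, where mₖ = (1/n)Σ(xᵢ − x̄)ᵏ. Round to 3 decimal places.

-0.868

x̄ = -9.0000
Σ(xᵢ − x̄)² = 864.0000 ⇒ m₂ = 216.00000
Σ(xᵢ − x̄)⁴ = 397824.0000 ⇒ m₄ = 99456.00000
m₂² = 46656.00000
g2 = m₄/m₂² − 3 = 2.13169 − 3 ≈ -0.868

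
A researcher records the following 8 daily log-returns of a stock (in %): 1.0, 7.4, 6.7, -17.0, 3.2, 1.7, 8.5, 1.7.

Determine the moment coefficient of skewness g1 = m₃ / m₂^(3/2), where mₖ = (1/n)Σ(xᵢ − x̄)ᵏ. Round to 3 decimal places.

-1.696

x̄ = (1.0 + 7.4 + 6.7 - 17.0 + 3.2 + 1.7 + 8.5 + 1.7) / 8 = 1.6500
deviations (xᵢ − x̄): -0.6500, 5.7500, 5.0500, -18.6500, 1.5500, 0.0500, 6.8500, 0.0500
Σ(xᵢ − x̄)² = 456.1400 ⇒ m₂ = 456.1400/8 = 57.01750
Σ(xᵢ − x̄)³ = -5843.1240 ⇒ m₃ = -5843.1240/8 = -730.39050
m₂^(3/2) = 57.01750^(1.5) = 430.53876
g1 = m₃ / m₂^(3/2) = -730.39050 / 430.53876 ≈ -1.696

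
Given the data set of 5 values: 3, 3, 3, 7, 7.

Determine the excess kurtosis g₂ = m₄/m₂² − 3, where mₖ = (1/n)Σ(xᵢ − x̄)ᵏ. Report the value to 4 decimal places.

-1.8333

x̄ = 4.6000
Σ(xᵢ − x̄)² = 19.2000 ⇒ m₂ = 3.84000
Σ(xᵢ − x̄)⁴ = 86.0160 ⇒ m₄ = 17.20320
m₂² = 14.74560
g₂ = m₄/m₂² − 3 = 1.16667 − 3 ≈ -1.8333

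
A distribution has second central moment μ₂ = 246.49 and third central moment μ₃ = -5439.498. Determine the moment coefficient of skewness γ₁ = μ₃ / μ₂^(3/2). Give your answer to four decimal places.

σ = √μ₂ = √246.49 = 15.70000
σ³ = μ₂^(3/2) = 3869.89300
γ₁ = μ₃/σ³ = -5439.498 / 3869.89300 ≈ -1.4056

-1.4056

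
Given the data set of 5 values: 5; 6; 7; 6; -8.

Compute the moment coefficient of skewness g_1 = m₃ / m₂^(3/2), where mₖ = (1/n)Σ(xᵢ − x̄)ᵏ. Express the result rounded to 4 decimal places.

-1.4530

x̄ = (5 + 6 + 7 + 6 - 8) / 5 = 3.2000
deviations (xᵢ − x̄): 1.8000, 2.8000, 3.8000, 2.8000, -11.2000
Σ(xᵢ − x̄)² = 158.8000 ⇒ m₂ = 158.8000/5 = 31.76000
Σ(xᵢ − x̄)³ = -1300.3200 ⇒ m₃ = -1300.3200/5 = -260.06400
m₂^(3/2) = 31.76000^(1.5) = 178.98669
g_1 = m₃ / m₂^(3/2) = -260.06400 / 178.98669 ≈ -1.4530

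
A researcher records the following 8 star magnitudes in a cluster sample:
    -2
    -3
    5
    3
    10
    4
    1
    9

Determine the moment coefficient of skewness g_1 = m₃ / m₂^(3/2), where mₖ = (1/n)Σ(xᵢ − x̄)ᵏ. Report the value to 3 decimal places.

x̄ = (-2 - 3 + 5 + 3 + 10 + 4 + 1 + 9) / 8 = 3.3750
deviations (xᵢ − x̄): -5.3750, -6.3750, 1.6250, -0.3750, 6.6250, 0.6250, -2.3750, 5.6250
Σ(xᵢ − x̄)² = 153.8750 ⇒ m₂ = 153.8750/8 = 19.23438
Σ(xᵢ − x̄)³ = 45.4688 ⇒ m₃ = 45.4688/8 = 5.68359
m₂^(3/2) = 19.23438^(1.5) = 84.35622
g_1 = m₃ / m₂^(3/2) = 5.68359 / 84.35622 ≈ 0.067

0.067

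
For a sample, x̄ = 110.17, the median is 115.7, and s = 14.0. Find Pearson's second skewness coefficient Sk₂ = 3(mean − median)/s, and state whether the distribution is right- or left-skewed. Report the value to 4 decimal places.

-1.1850, left-skewed

Sk₂ = 3(110.17 − 115.7) / 14.0 = 3 × -5.5300 / 14.0
    = -16.5900 / 14.0 ≈ -1.1850
Sk₂ < 0 ⇒ mean < median ⇒ left-skewed (negative skew).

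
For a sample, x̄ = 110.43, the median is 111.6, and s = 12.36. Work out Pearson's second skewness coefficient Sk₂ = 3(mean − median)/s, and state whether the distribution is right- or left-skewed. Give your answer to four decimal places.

-0.2840, left-skewed

Sk₂ = 3(110.43 − 111.6) / 12.36 = 3 × -1.1700 / 12.36
    = -3.5100 / 12.36 ≈ -0.2840
Sk₂ < 0 ⇒ mean < median ⇒ left-skewed (negative skew).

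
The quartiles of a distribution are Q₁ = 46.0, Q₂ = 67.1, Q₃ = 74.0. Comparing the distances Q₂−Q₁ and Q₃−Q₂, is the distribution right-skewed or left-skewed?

left-skewed

Q₂ − Q₁ = 21.1;  Q₃ − Q₂ = 6.9
Q₂ − Q₁ > Q₃ − Q₂ ⇒ the lower half is more spread out ⇒ left-skewed.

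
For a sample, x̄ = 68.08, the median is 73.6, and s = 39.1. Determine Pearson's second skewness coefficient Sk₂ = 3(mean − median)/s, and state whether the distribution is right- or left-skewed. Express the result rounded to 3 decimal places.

Sk₂ = 3(68.08 − 73.6) / 39.1 = 3 × -5.5200 / 39.1
    = -16.5600 / 39.1 ≈ -0.424
Sk₂ < 0 ⇒ mean < median ⇒ left-skewed (negative skew).

-0.424, left-skewed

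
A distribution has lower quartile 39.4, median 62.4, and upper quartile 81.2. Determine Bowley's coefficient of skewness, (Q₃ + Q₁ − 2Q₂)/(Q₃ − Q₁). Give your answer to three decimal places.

-0.100

numerator: Q₃ + Q₁ − 2Q₂ = 81.2 + 39.4 − 2×62.4 = -4.2000
denominator: Q₃ − Q₁ = 81.2 − 39.4 = 41.8000
Bowley skewness = -4.2000 / 41.8000 ≈ -0.100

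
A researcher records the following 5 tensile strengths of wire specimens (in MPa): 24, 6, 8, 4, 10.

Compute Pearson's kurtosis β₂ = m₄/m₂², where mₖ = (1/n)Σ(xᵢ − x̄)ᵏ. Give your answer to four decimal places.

x̄ = 10.4000
Σ(xᵢ − x̄)² = 251.2000 ⇒ m₂ = 50.24000
Σ(xᵢ − x̄)⁴ = 36295.9360 ⇒ m₄ = 7259.18720
m₂² = 2524.05760
β₂ = m₄/m₂² = 7259.18720 / 2524.05760 ≈ 2.8760

2.8760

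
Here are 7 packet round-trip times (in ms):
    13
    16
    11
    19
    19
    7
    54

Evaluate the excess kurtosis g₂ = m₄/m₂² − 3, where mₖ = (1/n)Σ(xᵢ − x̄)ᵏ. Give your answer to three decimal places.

x̄ = 19.8571
Σ(xᵢ − x̄)² = 1472.8571 ⇒ m₂ = 210.40816
Σ(xᵢ − x̄)⁴ = 1394851.0729 ⇒ m₄ = 199264.43898
m₂² = 44271.59517
g₂ = m₄/m₂² − 3 = 4.50095 − 3 ≈ 1.501

1.501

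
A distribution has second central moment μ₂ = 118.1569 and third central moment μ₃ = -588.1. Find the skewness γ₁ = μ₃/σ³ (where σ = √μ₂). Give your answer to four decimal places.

-0.4579

σ = √μ₂ = √118.1569 = 10.87000
σ³ = μ₂^(3/2) = 1284.36550
γ₁ = μ₃/σ³ = -588.1 / 1284.36550 ≈ -0.4579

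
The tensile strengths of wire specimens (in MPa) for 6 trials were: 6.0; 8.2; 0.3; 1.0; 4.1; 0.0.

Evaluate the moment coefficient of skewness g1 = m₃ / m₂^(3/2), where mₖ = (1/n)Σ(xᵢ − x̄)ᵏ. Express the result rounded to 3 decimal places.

x̄ = (6.0 + 8.2 + 0.3 + 1.0 + 4.1 + 0.0) / 6 = 3.2667
deviations (xᵢ − x̄): 2.7333, 4.9333, -2.9667, -2.2667, 0.8333, -3.2667
Σ(xᵢ − x̄)² = 57.1133 ⇒ m₂ = 57.1133/6 = 9.51889
Σ(xᵢ − x̄)³ = 68.4516 ⇒ m₃ = 68.4516/6 = 11.40859
m₂^(3/2) = 9.51889^(1.5) = 29.36834
g1 = m₃ / m₂^(3/2) = 11.40859 / 29.36834 ≈ 0.388

0.388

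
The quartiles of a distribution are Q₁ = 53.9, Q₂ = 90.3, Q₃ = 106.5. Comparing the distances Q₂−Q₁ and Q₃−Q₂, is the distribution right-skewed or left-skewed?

Q₂ − Q₁ = 36.4;  Q₃ − Q₂ = 16.2
Q₂ − Q₁ > Q₃ − Q₂ ⇒ the lower half is more spread out ⇒ left-skewed.

left-skewed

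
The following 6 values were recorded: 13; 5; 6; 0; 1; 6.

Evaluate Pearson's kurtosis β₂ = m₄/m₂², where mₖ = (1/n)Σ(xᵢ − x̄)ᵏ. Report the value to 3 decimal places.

x̄ = 5.1667
Σ(xᵢ − x̄)² = 106.8333 ⇒ m₂ = 17.80556
Σ(xᵢ − x̄)⁴ = 4780.1528 ⇒ m₄ = 796.69213
m₂² = 317.03781
β₂ = m₄/m₂² = 796.69213 / 317.03781 ≈ 2.513

2.513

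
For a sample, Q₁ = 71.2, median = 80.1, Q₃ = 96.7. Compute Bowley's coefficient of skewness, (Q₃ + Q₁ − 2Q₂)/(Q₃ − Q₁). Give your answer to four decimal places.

numerator: Q₃ + Q₁ − 2Q₂ = 96.7 + 71.2 − 2×80.1 = 7.7000
denominator: Q₃ − Q₁ = 96.7 − 71.2 = 25.5000
Bowley skewness = 7.7000 / 25.5000 ≈ 0.3020

0.3020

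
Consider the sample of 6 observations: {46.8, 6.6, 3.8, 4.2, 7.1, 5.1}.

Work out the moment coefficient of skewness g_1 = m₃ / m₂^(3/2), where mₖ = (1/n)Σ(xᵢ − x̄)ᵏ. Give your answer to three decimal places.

x̄ = (46.8 + 6.6 + 3.8 + 4.2 + 7.1 + 5.1) / 6 = 12.2667
deviations (xᵢ − x̄): 34.5333, -5.6667, -8.4667, -8.0667, -5.1667, -7.1667
Σ(xᵢ − x̄)² = 1439.4733 ⇒ m₂ = 1439.4733/6 = 239.91222
Σ(xᵢ − x̄)³ = 39362.9576 ⇒ m₃ = 39362.9576/6 = 6560.49293
m₂^(3/2) = 239.91222^(1.5) = 3716.02443
g_1 = m₃ / m₂^(3/2) = 6560.49293 / 3716.02443 ≈ 1.765

1.765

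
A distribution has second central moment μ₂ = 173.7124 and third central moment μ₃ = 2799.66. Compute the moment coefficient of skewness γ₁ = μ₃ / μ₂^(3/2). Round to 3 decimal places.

σ = √μ₂ = √173.7124 = 13.18000
σ³ = μ₂^(3/2) = 2289.52943
γ₁ = μ₃/σ³ = 2799.66 / 2289.52943 ≈ 1.223

1.223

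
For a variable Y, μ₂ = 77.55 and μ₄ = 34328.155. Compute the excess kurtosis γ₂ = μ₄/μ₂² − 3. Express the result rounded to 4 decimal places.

μ₂² = 77.55² = 6014.00250
μ₄/μ₂² = 34328.155 / 6014.00250 = 5.70804
γ₂ = 5.70804 − 3 ≈ 2.7080

2.7080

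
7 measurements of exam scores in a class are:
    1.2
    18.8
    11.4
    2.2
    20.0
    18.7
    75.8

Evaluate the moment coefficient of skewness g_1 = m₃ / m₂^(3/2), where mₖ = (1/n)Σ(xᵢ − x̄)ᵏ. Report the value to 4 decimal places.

1.6319

x̄ = (1.2 + 18.8 + 11.4 + 2.2 + 20.0 + 18.7 + 75.8) / 7 = 21.1571
deviations (xᵢ − x̄): -19.9571, -2.3571, -9.7571, -18.9571, -1.1571, -2.4571, 54.6429
Σ(xᵢ − x̄)² = 3851.6371 ⇒ m₂ = 3851.6371/7 = 550.23388
Σ(xᵢ − x̄)³ = 147435.1780 ⇒ m₃ = 147435.1780/7 = 21062.16829
m₂^(3/2) = 550.23388^(1.5) = 12906.87159
g_1 = m₃ / m₂^(3/2) = 21062.16829 / 12906.87159 ≈ 1.6319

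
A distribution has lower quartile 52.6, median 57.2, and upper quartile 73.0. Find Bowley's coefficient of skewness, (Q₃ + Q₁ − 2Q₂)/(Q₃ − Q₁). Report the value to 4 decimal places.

numerator: Q₃ + Q₁ − 2Q₂ = 73.0 + 52.6 − 2×57.2 = 11.2000
denominator: Q₃ − Q₁ = 73.0 − 52.6 = 20.4000
Bowley skewness = 11.2000 / 20.4000 ≈ 0.5490

0.5490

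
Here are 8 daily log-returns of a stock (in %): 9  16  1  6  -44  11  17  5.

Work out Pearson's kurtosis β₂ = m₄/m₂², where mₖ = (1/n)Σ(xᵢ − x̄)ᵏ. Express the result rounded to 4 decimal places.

5.3152

x̄ = 2.6250
Σ(xᵢ − x̄)² = 2689.8750 ⇒ m₂ = 336.23438
Σ(xᵢ − x̄)⁴ = 4807242.5566 ⇒ m₄ = 600905.31958
m₂² = 113053.55493
β₂ = m₄/m₂² = 600905.31958 / 113053.55493 ≈ 5.3152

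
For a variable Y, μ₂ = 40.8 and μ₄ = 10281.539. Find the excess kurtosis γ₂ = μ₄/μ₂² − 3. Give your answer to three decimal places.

3.176

μ₂² = 40.8² = 1664.64000
μ₄/μ₂² = 10281.539 / 1664.64000 = 6.17643
γ₂ = 6.17643 − 3 ≈ 3.176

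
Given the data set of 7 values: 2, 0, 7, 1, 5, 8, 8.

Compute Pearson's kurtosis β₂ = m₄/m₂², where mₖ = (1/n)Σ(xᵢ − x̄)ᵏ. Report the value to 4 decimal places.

x̄ = 4.4286
Σ(xᵢ − x̄)² = 69.7143 ⇒ m₂ = 9.95918
Σ(xᵢ − x̄)⁴ = 926.8222 ⇒ m₄ = 132.40317
m₂² = 99.18534
β₂ = m₄/m₂² = 132.40317 / 99.18534 ≈ 1.3349

1.3349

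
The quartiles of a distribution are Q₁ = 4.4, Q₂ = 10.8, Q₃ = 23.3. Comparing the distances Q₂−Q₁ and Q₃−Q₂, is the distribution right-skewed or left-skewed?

right-skewed

Q₂ − Q₁ = 6.4;  Q₃ − Q₂ = 12.5
Q₃ − Q₂ > Q₂ − Q₁ ⇒ the upper half is more spread out ⇒ right-skewed.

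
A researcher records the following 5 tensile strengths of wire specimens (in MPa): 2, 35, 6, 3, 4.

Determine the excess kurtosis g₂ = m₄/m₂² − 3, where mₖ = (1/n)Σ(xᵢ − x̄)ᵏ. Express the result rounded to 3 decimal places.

x̄ = 10.0000
Σ(xᵢ − x̄)² = 790.0000 ⇒ m₂ = 158.00000
Σ(xᵢ − x̄)⁴ = 398674.0000 ⇒ m₄ = 79734.80000
m₂² = 24964.00000
g₂ = m₄/m₂² − 3 = 3.19399 − 3 ≈ 0.194

0.194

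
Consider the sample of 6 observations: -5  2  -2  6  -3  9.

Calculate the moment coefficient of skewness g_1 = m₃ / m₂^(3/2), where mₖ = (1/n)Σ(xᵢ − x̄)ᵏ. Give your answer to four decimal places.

0.3379

x̄ = (-5 + 2 - 2 + 6 - 3 + 9) / 6 = 1.1667
deviations (xᵢ − x̄): -6.1667, 0.8333, -3.1667, 4.8333, -4.1667, 7.8333
Σ(xᵢ − x̄)² = 150.8333 ⇒ m₂ = 150.8333/6 = 25.13889
Σ(xᵢ − x̄)³ = 255.5556 ⇒ m₃ = 255.5556/6 = 42.59259
m₂^(3/2) = 25.13889^(1.5) = 126.04311
g_1 = m₃ / m₂^(3/2) = 42.59259 / 126.04311 ≈ 0.3379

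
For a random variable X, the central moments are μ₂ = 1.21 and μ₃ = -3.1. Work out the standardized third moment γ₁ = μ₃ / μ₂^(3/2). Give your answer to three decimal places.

-2.329

σ = √μ₂ = √1.21 = 1.10000
σ³ = μ₂^(3/2) = 1.33100
γ₁ = μ₃/σ³ = -3.1 / 1.33100 ≈ -2.329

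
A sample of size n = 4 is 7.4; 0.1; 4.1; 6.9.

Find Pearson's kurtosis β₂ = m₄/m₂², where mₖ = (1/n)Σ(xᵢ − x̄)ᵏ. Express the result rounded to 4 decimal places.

x̄ = 4.6250
Σ(xᵢ − x̄)² = 33.6275 ⇒ m₂ = 8.40688
Σ(xᵢ − x̄)⁴ = 505.4139 ⇒ m₄ = 126.35348
m₂² = 70.67555
β₂ = m₄/m₂² = 126.35348 / 70.67555 ≈ 1.7878

1.7878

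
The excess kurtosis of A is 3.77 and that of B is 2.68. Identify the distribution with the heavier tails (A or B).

Higher excess kurtosis ⇒ heavier tails relative to the normal distribution.
3.77 vs 2.68: the larger is 3.77, so A has heavier tails.

A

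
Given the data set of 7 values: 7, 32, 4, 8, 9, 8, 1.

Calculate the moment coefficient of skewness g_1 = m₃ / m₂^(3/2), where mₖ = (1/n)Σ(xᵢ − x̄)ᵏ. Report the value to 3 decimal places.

1.706

x̄ = (7 + 32 + 4 + 8 + 9 + 8 + 1) / 7 = 9.8571
deviations (xᵢ − x̄): -2.8571, 22.1429, -5.8571, -1.8571, -0.8571, -1.8571, -8.8571
Σ(xᵢ − x̄)² = 618.8571 ⇒ m₂ = 618.8571/7 = 88.40816
Σ(xᵢ − x̄)³ = 9924.2449 ⇒ m₃ = 9924.2449/7 = 1417.74927
m₂^(3/2) = 88.40816^(1.5) = 831.26319
g_1 = m₃ / m₂^(3/2) = 1417.74927 / 831.26319 ≈ 1.706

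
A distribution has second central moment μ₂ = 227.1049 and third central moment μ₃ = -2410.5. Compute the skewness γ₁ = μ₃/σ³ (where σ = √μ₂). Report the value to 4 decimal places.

-0.7043

σ = √μ₂ = √227.1049 = 15.07000
σ³ = μ₂^(3/2) = 3422.47084
γ₁ = μ₃/σ³ = -2410.5 / 3422.47084 ≈ -0.7043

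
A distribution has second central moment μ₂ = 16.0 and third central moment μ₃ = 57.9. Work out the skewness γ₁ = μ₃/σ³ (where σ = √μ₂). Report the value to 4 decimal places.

0.9047

σ = √μ₂ = √16.0 = 4.00000
σ³ = μ₂^(3/2) = 64.00000
γ₁ = μ₃/σ³ = 57.9 / 64.00000 ≈ 0.9047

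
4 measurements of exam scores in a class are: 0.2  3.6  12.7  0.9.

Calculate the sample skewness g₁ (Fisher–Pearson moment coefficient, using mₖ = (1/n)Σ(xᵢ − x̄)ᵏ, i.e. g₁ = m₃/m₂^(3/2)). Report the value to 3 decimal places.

x̄ = (0.2 + 3.6 + 12.7 + 0.9) / 4 = 4.3500
deviations (xᵢ − x̄): -4.1500, -0.7500, 8.3500, -3.4500
Σ(xᵢ − x̄)² = 99.4100 ⇒ m₂ = 99.4100/4 = 24.85250
Σ(xᵢ − x̄)³ = 469.2240 ⇒ m₃ = 469.2240/4 = 117.30600
m₂^(3/2) = 24.85250^(1.5) = 123.89538
g₁ = m₃ / m₂^(3/2) = 117.30600 / 123.89538 ≈ 0.947

0.947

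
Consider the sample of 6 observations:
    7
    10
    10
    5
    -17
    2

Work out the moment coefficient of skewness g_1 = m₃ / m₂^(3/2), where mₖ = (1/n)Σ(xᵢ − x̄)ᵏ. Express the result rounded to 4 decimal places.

x̄ = (7 + 10 + 10 + 5 - 17 + 2) / 6 = 2.8333
deviations (xᵢ − x̄): 4.1667, 7.1667, 7.1667, 2.1667, -19.8333, -0.8333
Σ(xᵢ − x̄)² = 518.8333 ⇒ m₂ = 518.8333/6 = 86.47222
Σ(xᵢ − x̄)³ = -6983.5556 ⇒ m₃ = -6983.5556/6 = -1163.92593
m₂^(3/2) = 86.47222^(1.5) = 804.10901
g_1 = m₃ / m₂^(3/2) = -1163.92593 / 804.10901 ≈ -1.4475

-1.4475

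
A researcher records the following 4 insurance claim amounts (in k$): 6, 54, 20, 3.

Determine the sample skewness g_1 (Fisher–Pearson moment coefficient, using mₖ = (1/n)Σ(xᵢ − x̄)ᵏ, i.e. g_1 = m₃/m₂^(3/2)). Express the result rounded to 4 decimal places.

0.8429

x̄ = (6 + 54 + 20 + 3) / 4 = 20.7500
deviations (xᵢ − x̄): -14.7500, 33.2500, -0.7500, -17.7500
Σ(xᵢ − x̄)² = 1638.7500 ⇒ m₂ = 1638.7500/4 = 409.68750
Σ(xᵢ − x̄)³ = 27958.1250 ⇒ m₃ = 27958.1250/4 = 6989.53125
m₂^(3/2) = 409.68750^(1.5) = 8292.37760
g_1 = m₃ / m₂^(3/2) = 6989.53125 / 8292.37760 ≈ 0.8429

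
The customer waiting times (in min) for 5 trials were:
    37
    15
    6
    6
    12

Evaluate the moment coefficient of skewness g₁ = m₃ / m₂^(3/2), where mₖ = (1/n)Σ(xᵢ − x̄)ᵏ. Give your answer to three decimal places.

x̄ = (37 + 15 + 6 + 6 + 12) / 5 = 15.2000
deviations (xᵢ − x̄): 21.8000, -0.2000, -9.2000, -9.2000, -3.2000
Σ(xᵢ − x̄)² = 654.8000 ⇒ m₂ = 654.8000/5 = 130.96000
Σ(xᵢ − x̄)³ = 8770.0800 ⇒ m₃ = 8770.0800/5 = 1754.01600
m₂^(3/2) = 130.96000^(1.5) = 1498.67685
g₁ = m₃ / m₂^(3/2) = 1754.01600 / 1498.67685 ≈ 1.170

1.170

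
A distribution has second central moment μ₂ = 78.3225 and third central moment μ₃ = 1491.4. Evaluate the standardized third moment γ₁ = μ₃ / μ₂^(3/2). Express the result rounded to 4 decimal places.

2.1516

σ = √μ₂ = √78.3225 = 8.85000
σ³ = μ₂^(3/2) = 693.15413
γ₁ = μ₃/σ³ = 1491.4 / 693.15413 ≈ 2.1516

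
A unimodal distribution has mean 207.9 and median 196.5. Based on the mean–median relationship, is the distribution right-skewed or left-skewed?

right-skewed

mean − median = 207.9 − 196.5 = 11.4
mean > median ⇒ the longer tail is on the right ⇒ right-skewed (positively skewed).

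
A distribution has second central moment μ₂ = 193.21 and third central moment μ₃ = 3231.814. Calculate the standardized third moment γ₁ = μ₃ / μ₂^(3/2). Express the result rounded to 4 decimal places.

1.2034

σ = √μ₂ = √193.21 = 13.90000
σ³ = μ₂^(3/2) = 2685.61900
γ₁ = μ₃/σ³ = 3231.814 / 2685.61900 ≈ 1.2034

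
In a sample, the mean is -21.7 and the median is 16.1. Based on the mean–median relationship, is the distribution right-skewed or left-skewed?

left-skewed

mean − median = -21.7 − 16.1 = -37.8
mean < median ⇒ the longer tail is on the left ⇒ left-skewed (negatively skewed).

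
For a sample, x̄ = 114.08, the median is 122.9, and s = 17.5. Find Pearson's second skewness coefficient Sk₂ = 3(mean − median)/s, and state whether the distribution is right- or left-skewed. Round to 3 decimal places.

-1.512, left-skewed

Sk₂ = 3(114.08 − 122.9) / 17.5 = 3 × -8.8200 / 17.5
    = -26.4600 / 17.5 ≈ -1.512
Sk₂ < 0 ⇒ mean < median ⇒ left-skewed (negative skew).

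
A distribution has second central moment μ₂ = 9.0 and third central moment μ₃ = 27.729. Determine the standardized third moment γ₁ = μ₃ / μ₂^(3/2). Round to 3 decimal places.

1.027

σ = √μ₂ = √9.0 = 3.00000
σ³ = μ₂^(3/2) = 27.00000
γ₁ = μ₃/σ³ = 27.729 / 27.00000 ≈ 1.027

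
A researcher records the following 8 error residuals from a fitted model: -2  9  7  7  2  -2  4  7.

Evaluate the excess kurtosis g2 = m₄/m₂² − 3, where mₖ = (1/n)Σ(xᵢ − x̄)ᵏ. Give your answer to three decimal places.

-1.303

x̄ = 4.0000
Σ(xᵢ − x̄)² = 128.0000 ⇒ m₂ = 16.00000
Σ(xᵢ − x̄)⁴ = 3476.0000 ⇒ m₄ = 434.50000
m₂² = 256.00000
g2 = m₄/m₂² − 3 = 1.69727 − 3 ≈ -1.303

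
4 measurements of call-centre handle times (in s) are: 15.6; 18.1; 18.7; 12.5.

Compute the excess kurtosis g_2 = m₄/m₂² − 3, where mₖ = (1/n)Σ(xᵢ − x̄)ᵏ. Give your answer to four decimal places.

x̄ = 16.2250
Σ(xᵢ − x̄)² = 23.9075 ⇒ m₂ = 5.97688
Σ(xᵢ − x̄)⁴ = 242.5685 ⇒ m₄ = 60.64211
m₂² = 35.72303
g_2 = m₄/m₂² − 3 = 1.69756 − 3 ≈ -1.3024

-1.3024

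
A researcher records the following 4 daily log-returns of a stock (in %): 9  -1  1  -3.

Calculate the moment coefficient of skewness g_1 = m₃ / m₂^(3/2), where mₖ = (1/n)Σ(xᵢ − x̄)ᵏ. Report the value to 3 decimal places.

0.833

x̄ = (9 - 1 + 1 - 3) / 4 = 1.5000
deviations (xᵢ − x̄): 7.5000, -2.5000, -0.5000, -4.5000
Σ(xᵢ − x̄)² = 83.0000 ⇒ m₂ = 83.0000/4 = 20.75000
Σ(xᵢ − x̄)³ = 315.0000 ⇒ m₃ = 315.0000/4 = 78.75000
m₂^(3/2) = 20.75000^(1.5) = 94.52075
g_1 = m₃ / m₂^(3/2) = 78.75000 / 94.52075 ≈ 0.833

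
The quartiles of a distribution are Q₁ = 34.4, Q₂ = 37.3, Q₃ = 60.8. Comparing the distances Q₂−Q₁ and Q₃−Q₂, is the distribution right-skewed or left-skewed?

right-skewed

Q₂ − Q₁ = 2.9;  Q₃ − Q₂ = 23.5
Q₃ − Q₂ > Q₂ − Q₁ ⇒ the upper half is more spread out ⇒ right-skewed.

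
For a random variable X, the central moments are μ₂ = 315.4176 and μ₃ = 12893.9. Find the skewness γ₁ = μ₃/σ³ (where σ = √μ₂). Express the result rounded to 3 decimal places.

σ = √μ₂ = √315.4176 = 17.76000
σ³ = μ₂^(3/2) = 5601.81658
γ₁ = μ₃/σ³ = 12893.9 / 5601.81658 ≈ 2.302

2.302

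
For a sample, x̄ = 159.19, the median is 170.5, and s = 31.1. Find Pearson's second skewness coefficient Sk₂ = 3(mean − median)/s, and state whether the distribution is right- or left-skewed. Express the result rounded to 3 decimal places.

-1.091, left-skewed

Sk₂ = 3(159.19 − 170.5) / 31.1 = 3 × -11.3100 / 31.1
    = -33.9300 / 31.1 ≈ -1.091
Sk₂ < 0 ⇒ mean < median ⇒ left-skewed (negative skew).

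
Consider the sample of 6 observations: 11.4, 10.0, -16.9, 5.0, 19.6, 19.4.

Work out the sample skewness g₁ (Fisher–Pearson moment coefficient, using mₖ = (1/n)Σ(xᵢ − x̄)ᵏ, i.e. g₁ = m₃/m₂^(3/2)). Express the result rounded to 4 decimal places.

-1.1263

x̄ = (11.4 + 10.0 - 16.9 + 5.0 + 19.6 + 19.4) / 6 = 8.0833
deviations (xᵢ − x̄): 3.3167, 1.9167, -24.9833, -3.0833, 11.5167, 11.3167
Σ(xᵢ − x̄)² = 909.0483 ⇒ m₂ = 909.0483/6 = 151.50806
Σ(xᵢ − x̄)³ = -12602.7706 ⇒ m₃ = -12602.7706/6 = -2100.46176
m₂^(3/2) = 151.50806^(1.5) = 1864.89157
g₁ = m₃ / m₂^(3/2) = -2100.46176 / 1864.89157 ≈ -1.1263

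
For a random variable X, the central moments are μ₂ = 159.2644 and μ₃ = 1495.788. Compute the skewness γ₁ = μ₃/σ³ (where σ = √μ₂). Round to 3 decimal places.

σ = √μ₂ = √159.2644 = 12.62000
σ³ = μ₂^(3/2) = 2009.91673
γ₁ = μ₃/σ³ = 1495.788 / 2009.91673 ≈ 0.744

0.744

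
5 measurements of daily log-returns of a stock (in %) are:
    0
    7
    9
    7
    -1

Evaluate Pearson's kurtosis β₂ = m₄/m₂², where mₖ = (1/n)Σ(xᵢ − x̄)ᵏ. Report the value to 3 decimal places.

x̄ = 4.4000
Σ(xᵢ − x̄)² = 83.2000 ⇒ m₂ = 16.64000
Σ(xᵢ − x̄)⁴ = 1764.2560 ⇒ m₄ = 352.85120
m₂² = 276.88960
β₂ = m₄/m₂² = 352.85120 / 276.88960 ≈ 1.274

1.274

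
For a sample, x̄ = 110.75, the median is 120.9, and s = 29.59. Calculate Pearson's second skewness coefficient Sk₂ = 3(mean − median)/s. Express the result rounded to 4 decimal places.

-1.0291

Sk₂ = 3(110.75 − 120.9) / 29.59 = 3 × -10.1500 / 29.59
    = -30.4500 / 29.59 ≈ -1.0291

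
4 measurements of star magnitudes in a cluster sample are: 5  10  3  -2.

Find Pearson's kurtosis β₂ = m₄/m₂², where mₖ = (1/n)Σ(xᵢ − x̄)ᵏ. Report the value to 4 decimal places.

x̄ = 4.0000
Σ(xᵢ − x̄)² = 74.0000 ⇒ m₂ = 18.50000
Σ(xᵢ − x̄)⁴ = 2594.0000 ⇒ m₄ = 648.50000
m₂² = 342.25000
β₂ = m₄/m₂² = 648.50000 / 342.25000 ≈ 1.8948

1.8948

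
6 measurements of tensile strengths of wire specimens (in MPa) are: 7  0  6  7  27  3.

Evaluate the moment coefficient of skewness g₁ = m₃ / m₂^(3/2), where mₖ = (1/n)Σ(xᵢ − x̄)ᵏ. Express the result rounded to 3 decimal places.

x̄ = (7 + 0 + 6 + 7 + 27 + 3) / 6 = 8.3333
deviations (xᵢ − x̄): -1.3333, -8.3333, -2.3333, -1.3333, 18.6667, -5.3333
Σ(xᵢ − x̄)² = 455.3333 ⇒ m₂ = 455.3333/6 = 75.88889
Σ(xᵢ − x̄)³ = 5756.4444 ⇒ m₃ = 5756.4444/6 = 959.40741
m₂^(3/2) = 75.88889^(1.5) = 661.10020
g₁ = m₃ / m₂^(3/2) = 959.40741 / 661.10020 ≈ 1.451

1.451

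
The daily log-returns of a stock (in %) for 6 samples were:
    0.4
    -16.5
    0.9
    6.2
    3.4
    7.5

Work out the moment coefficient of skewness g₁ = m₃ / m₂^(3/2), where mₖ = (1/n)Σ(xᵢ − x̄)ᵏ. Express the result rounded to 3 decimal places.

x̄ = (0.4 - 16.5 + 0.9 + 6.2 + 3.4 + 7.5) / 6 = 0.3167
deviations (xᵢ − x̄): 0.0833, -16.8167, 0.5833, 5.8833, 3.0833, 7.1833
Σ(xᵢ − x̄)² = 378.8683 ⇒ m₂ = 378.8683/6 = 63.14472
Σ(xᵢ − x̄)³ = -4151.9404 ⇒ m₃ = -4151.9404/6 = -691.99007
m₂^(3/2) = 63.14472^(1.5) = 501.77103
g₁ = m₃ / m₂^(3/2) = -691.99007 / 501.77103 ≈ -1.379

-1.379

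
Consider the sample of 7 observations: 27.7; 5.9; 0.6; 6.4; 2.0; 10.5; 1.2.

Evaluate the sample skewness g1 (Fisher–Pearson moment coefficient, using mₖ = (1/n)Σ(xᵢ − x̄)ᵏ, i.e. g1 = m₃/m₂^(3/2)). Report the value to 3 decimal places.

1.507

x̄ = (27.7 + 5.9 + 0.6 + 6.4 + 2.0 + 10.5 + 1.2) / 7 = 7.7571
deviations (xᵢ − x̄): 19.9429, -1.8571, -7.1571, -1.3571, -5.7571, 2.7429, -6.5571
Σ(xᵢ − x̄)² = 537.8971 ⇒ m₂ = 537.8971/7 = 76.84245
Σ(xᵢ − x̄)³ = 7103.9818 ⇒ m₃ = 7103.9818/7 = 1014.85454
m₂^(3/2) = 76.84245^(1.5) = 673.59956
g1 = m₃ / m₂^(3/2) = 1014.85454 / 673.59956 ≈ 1.507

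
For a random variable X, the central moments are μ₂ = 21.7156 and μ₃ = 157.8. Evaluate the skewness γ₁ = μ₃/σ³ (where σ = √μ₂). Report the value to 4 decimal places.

σ = √μ₂ = √21.7156 = 4.66000
σ³ = μ₂^(3/2) = 101.19470
γ₁ = μ₃/σ³ = 157.8 / 101.19470 ≈ 1.5594

1.5594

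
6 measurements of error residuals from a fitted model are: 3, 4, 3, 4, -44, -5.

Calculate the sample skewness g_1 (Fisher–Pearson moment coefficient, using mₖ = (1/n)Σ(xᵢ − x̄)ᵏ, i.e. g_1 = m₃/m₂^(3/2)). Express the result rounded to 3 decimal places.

x̄ = (3 + 4 + 3 + 4 - 44 - 5) / 6 = -5.8333
deviations (xᵢ − x̄): 8.8333, 9.8333, 8.8333, 9.8333, -38.1667, 0.8333
Σ(xᵢ − x̄)² = 1806.8333 ⇒ m₂ = 1806.8333/6 = 301.13889
Σ(xᵢ − x̄)³ = -52316.4444 ⇒ m₃ = -52316.4444/6 = -8719.40741
m₂^(3/2) = 301.13889^(1.5) = 5225.76969
g_1 = m₃ / m₂^(3/2) = -8719.40741 / 5225.76969 ≈ -1.669

-1.669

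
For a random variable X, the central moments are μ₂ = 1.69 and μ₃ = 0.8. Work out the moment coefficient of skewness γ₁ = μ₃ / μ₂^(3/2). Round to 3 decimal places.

0.364

σ = √μ₂ = √1.69 = 1.30000
σ³ = μ₂^(3/2) = 2.19700
γ₁ = μ₃/σ³ = 0.8 / 2.19700 ≈ 0.364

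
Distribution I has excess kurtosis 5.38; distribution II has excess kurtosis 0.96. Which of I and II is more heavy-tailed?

Higher excess kurtosis ⇒ heavier tails relative to the normal distribution.
5.38 vs 0.96: the larger is 5.38, so I has heavier tails.

I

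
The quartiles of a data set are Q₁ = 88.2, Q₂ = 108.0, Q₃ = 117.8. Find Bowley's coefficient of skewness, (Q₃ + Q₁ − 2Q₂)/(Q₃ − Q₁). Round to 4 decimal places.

-0.3378

numerator: Q₃ + Q₁ − 2Q₂ = 117.8 + 88.2 − 2×108.0 = -10.0000
denominator: Q₃ − Q₁ = 117.8 − 88.2 = 29.6000
Bowley skewness = -10.0000 / 29.6000 ≈ -0.3378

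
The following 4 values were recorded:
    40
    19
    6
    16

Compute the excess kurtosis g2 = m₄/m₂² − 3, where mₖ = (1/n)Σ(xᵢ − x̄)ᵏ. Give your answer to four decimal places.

-0.9363

x̄ = 20.2500
Σ(xᵢ − x̄)² = 612.7500 ⇒ m₂ = 153.18750
Σ(xᵢ − x̄)⁴ = 193711.8281 ⇒ m₄ = 48427.95703
m₂² = 23466.41016
g2 = m₄/m₂² − 3 = 2.06371 − 3 ≈ -0.9363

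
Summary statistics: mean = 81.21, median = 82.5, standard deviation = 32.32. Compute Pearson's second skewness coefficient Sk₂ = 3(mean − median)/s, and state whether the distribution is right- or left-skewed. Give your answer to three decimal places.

-0.120, left-skewed

Sk₂ = 3(81.21 − 82.5) / 32.32 = 3 × -1.2900 / 32.32
    = -3.8700 / 32.32 ≈ -0.120
Sk₂ < 0 ⇒ mean < median ⇒ left-skewed (negative skew).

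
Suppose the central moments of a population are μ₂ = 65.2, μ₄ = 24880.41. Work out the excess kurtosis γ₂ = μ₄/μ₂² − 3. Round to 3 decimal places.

2.853

μ₂² = 65.2² = 4251.04000
μ₄/μ₂² = 24880.41 / 4251.04000 = 5.85278
γ₂ = 5.85278 − 3 ≈ 2.853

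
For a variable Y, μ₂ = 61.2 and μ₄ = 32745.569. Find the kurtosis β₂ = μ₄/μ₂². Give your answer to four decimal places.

μ₂² = 61.2² = 3745.44000
μ₄/μ₂² = 32745.569 / 3745.44000 = 8.74278
β₂ ≈ 8.7428

8.7428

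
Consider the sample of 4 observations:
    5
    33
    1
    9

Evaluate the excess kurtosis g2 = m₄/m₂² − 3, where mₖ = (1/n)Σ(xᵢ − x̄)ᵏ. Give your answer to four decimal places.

-0.7981

x̄ = 12.0000
Σ(xᵢ − x̄)² = 620.0000 ⇒ m₂ = 155.00000
Σ(xᵢ − x̄)⁴ = 211604.0000 ⇒ m₄ = 52901.00000
m₂² = 24025.00000
g2 = m₄/m₂² − 3 = 2.20191 − 3 ≈ -0.7981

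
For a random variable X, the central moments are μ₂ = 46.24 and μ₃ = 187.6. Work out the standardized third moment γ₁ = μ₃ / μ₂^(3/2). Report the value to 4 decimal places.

0.5966

σ = √μ₂ = √46.24 = 6.80000
σ³ = μ₂^(3/2) = 314.43200
γ₁ = μ₃/σ³ = 187.6 / 314.43200 ≈ 0.5966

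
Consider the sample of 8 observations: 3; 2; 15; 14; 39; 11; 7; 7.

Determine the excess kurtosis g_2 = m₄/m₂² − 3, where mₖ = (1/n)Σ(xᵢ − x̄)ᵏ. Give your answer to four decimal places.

1.4907

x̄ = 12.2500
Σ(xᵢ − x̄)² = 973.5000 ⇒ m₂ = 121.68750
Σ(xᵢ − x̄)⁴ = 531977.1563 ⇒ m₄ = 66497.14453
m₂² = 14807.84766
g_2 = m₄/m₂² − 3 = 4.49067 − 3 ≈ 1.4907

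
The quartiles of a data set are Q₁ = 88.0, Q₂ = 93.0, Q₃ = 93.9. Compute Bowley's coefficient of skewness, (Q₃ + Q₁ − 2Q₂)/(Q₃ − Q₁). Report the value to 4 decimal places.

-0.6949

numerator: Q₃ + Q₁ − 2Q₂ = 93.9 + 88.0 − 2×93.0 = -4.1000
denominator: Q₃ − Q₁ = 93.9 − 88.0 = 5.9000
Bowley skewness = -4.1000 / 5.9000 ≈ -0.6949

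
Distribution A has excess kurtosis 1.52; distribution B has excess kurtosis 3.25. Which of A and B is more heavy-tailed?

B

Higher excess kurtosis ⇒ heavier tails relative to the normal distribution.
1.52 vs 3.25: the larger is 3.25, so B has heavier tails.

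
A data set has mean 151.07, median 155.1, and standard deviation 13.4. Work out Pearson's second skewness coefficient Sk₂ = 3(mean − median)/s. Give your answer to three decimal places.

Sk₂ = 3(151.07 − 155.1) / 13.4 = 3 × -4.0300 / 13.4
    = -12.0900 / 13.4 ≈ -0.902

-0.902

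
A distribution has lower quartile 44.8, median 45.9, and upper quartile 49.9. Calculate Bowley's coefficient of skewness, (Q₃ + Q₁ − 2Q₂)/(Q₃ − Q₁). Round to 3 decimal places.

numerator: Q₃ + Q₁ − 2Q₂ = 49.9 + 44.8 − 2×45.9 = 2.9000
denominator: Q₃ − Q₁ = 49.9 − 44.8 = 5.1000
Bowley skewness = 2.9000 / 5.1000 ≈ 0.569

0.569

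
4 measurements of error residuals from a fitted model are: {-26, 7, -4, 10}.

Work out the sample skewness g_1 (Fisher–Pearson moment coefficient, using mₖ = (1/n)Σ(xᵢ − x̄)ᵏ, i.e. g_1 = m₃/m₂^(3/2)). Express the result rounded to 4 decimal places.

x̄ = (-26 + 7 - 4 + 10) / 4 = -3.2500
deviations (xᵢ − x̄): -22.7500, 10.2500, -0.7500, 13.2500
Σ(xᵢ − x̄)² = 798.7500 ⇒ m₂ = 798.7500/4 = 199.68750
Σ(xᵢ − x̄)³ = -8371.8750 ⇒ m₃ = -8371.8750/4 = -2092.96875
m₂^(3/2) = 199.68750^(1.5) = 2821.80059
g_1 = m₃ / m₂^(3/2) = -2092.96875 / 2821.80059 ≈ -0.7417

-0.7417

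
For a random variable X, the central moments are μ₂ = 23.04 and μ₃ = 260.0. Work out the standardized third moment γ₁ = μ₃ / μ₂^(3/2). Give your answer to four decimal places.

2.3510

σ = √μ₂ = √23.04 = 4.80000
σ³ = μ₂^(3/2) = 110.59200
γ₁ = μ₃/σ³ = 260.0 / 110.59200 ≈ 2.3510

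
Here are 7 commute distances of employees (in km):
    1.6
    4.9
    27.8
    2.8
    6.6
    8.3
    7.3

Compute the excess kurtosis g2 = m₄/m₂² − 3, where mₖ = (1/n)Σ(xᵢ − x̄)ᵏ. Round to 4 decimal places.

1.5197

x̄ = 8.4714
Σ(xᵢ − x̄)² = 470.6343 ⇒ m₂ = 67.23347
Σ(xᵢ − x̄)⁴ = 143013.0697 ⇒ m₄ = 20430.43853
m₂² = 4520.33941
g2 = m₄/m₂² − 3 = 4.51967 − 3 ≈ 1.5197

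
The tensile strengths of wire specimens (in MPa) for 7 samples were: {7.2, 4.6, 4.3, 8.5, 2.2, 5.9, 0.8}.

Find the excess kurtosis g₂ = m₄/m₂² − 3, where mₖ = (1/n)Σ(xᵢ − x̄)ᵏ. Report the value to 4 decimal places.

-1.0838

x̄ = 4.7857
Σ(xᵢ − x̄)² = 43.7086 ⇒ m₂ = 6.24408
Σ(xᵢ − x̄)⁴ = 522.9644 ⇒ m₄ = 74.70920
m₂² = 38.98856
g₂ = m₄/m₂² − 3 = 1.91618 − 3 ≈ -1.0838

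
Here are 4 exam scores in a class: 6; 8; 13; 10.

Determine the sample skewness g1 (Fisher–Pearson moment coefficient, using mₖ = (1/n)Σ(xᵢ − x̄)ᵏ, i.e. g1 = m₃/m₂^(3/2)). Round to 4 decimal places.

0.2439

x̄ = (6 + 8 + 13 + 10) / 4 = 9.2500
deviations (xᵢ − x̄): -3.2500, -1.2500, 3.7500, 0.7500
Σ(xᵢ − x̄)² = 26.7500 ⇒ m₂ = 26.7500/4 = 6.68750
Σ(xᵢ − x̄)³ = 16.8750 ⇒ m₃ = 16.8750/4 = 4.21875
m₂^(3/2) = 6.68750^(1.5) = 17.29401
g1 = m₃ / m₂^(3/2) = 4.21875 / 17.29401 ≈ 0.2439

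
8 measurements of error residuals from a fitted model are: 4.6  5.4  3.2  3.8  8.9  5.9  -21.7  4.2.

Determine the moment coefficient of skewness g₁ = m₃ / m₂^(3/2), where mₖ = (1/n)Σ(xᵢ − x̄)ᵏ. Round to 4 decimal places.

-2.1124

x̄ = (4.6 + 5.4 + 3.2 + 3.8 + 8.9 + 5.9 - 21.7 + 4.2) / 8 = 1.7875
deviations (xᵢ − x̄): 2.8125, 3.6125, 1.4125, 2.0125, 7.1125, 4.1125, -23.4875, 2.4125
Σ(xᵢ − x̄)² = 651.9888 ⇒ m₂ = 651.9888/8 = 81.49859
Σ(xᵢ − x̄)³ = -12433.4174 ⇒ m₃ = -12433.4174/8 = -1554.17718
m₂^(3/2) = 81.49859^(1.5) = 735.74136
g₁ = m₃ / m₂^(3/2) = -1554.17718 / 735.74136 ≈ -2.1124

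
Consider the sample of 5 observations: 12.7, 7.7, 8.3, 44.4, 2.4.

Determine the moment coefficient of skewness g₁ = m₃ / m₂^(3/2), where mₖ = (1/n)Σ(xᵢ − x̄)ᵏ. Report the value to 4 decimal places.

x̄ = (12.7 + 7.7 + 8.3 + 44.4 + 2.4) / 5 = 15.1000
deviations (xᵢ − x̄): -2.4000, -7.4000, -6.8000, 29.3000, -12.7000
Σ(xᵢ − x̄)² = 1126.5400 ⇒ m₂ = 1126.5400/5 = 225.30800
Σ(xᵢ − x̄)³ = 22371.8940 ⇒ m₃ = 22371.8940/5 = 4474.37880
m₂^(3/2) = 225.30800^(1.5) = 3381.93237
g₁ = m₃ / m₂^(3/2) = 4474.37880 / 3381.93237 ≈ 1.3230

1.3230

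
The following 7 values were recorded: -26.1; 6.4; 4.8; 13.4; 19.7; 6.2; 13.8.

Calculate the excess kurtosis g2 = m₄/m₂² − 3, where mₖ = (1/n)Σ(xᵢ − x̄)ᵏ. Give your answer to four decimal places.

1.1020

x̄ = 5.4571
Σ(xᵢ − x̄)² = 1333.2771 ⇒ m₂ = 190.46816
Σ(xᵢ − x̄)⁴ = 1041701.6068 ⇒ m₄ = 148814.51526
m₂² = 36278.12122
g2 = m₄/m₂² − 3 = 4.10205 − 3 ≈ 1.1020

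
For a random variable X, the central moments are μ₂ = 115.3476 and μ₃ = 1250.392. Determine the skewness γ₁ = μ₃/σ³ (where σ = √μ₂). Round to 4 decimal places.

1.0093

σ = √μ₂ = √115.3476 = 10.74000
σ³ = μ₂^(3/2) = 1238.83322
γ₁ = μ₃/σ³ = 1250.392 / 1238.83322 ≈ 1.0093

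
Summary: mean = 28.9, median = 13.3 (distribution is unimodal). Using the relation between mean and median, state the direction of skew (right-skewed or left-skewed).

right-skewed

mean − median = 28.9 − 13.3 = 15.6
mean > median ⇒ the longer tail is on the right ⇒ right-skewed (positively skewed).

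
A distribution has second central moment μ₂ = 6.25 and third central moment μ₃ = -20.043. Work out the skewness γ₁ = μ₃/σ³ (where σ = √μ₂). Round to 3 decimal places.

-1.283

σ = √μ₂ = √6.25 = 2.50000
σ³ = μ₂^(3/2) = 15.62500
γ₁ = μ₃/σ³ = -20.043 / 15.62500 ≈ -1.283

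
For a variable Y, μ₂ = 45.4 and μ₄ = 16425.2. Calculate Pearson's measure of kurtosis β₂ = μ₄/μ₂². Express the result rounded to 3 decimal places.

μ₂² = 45.4² = 2061.16000
μ₄/μ₂² = 16425.2 / 2061.16000 = 7.96891
β₂ ≈ 7.969

7.969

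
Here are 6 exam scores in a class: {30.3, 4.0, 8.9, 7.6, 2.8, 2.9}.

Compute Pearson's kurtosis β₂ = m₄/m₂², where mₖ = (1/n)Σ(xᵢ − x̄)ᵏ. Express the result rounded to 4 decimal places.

3.7906

x̄ = 9.4167
Σ(xᵢ − x̄)² = 555.2683 ⇒ m₂ = 92.54472
Σ(xᵢ − x̄)⁴ = 194787.0509 ⇒ m₄ = 32464.50848
m₂² = 8564.52561
β₂ = m₄/m₂² = 32464.50848 / 8564.52561 ≈ 3.7906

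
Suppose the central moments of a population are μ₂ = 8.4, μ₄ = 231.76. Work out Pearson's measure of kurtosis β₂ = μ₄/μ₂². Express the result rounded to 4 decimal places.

3.2846

μ₂² = 8.4² = 70.56000
μ₄/μ₂² = 231.76 / 70.56000 = 3.28458
β₂ ≈ 3.2846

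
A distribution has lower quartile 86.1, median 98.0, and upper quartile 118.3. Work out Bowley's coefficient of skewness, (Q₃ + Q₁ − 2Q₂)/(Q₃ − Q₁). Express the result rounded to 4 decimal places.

numerator: Q₃ + Q₁ − 2Q₂ = 118.3 + 86.1 − 2×98.0 = 8.4000
denominator: Q₃ − Q₁ = 118.3 − 86.1 = 32.2000
Bowley skewness = 8.4000 / 32.2000 ≈ 0.2609

0.2609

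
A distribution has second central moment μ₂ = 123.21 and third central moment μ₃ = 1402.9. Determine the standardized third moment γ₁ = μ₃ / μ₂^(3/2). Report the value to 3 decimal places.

σ = √μ₂ = √123.21 = 11.10000
σ³ = μ₂^(3/2) = 1367.63100
γ₁ = μ₃/σ³ = 1402.9 / 1367.63100 ≈ 1.026

1.026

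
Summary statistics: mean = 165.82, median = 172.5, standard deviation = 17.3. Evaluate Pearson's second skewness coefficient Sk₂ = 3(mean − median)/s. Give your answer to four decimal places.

Sk₂ = 3(165.82 − 172.5) / 17.3 = 3 × -6.6800 / 17.3
    = -20.0400 / 17.3 ≈ -1.1584

-1.1584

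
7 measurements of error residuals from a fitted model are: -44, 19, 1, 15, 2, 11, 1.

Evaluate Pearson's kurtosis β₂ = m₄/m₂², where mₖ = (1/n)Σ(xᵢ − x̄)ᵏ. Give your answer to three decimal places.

x̄ = 0.7143
Σ(xᵢ − x̄)² = 2645.4286 ⇒ m₂ = 377.91837
Σ(xᵢ − x̄)⁴ = 4162116.1458 ⇒ m₄ = 594588.02082
m₂² = 142822.29238
β₂ = m₄/m₂² = 594588.02082 / 142822.29238 ≈ 4.163

4.163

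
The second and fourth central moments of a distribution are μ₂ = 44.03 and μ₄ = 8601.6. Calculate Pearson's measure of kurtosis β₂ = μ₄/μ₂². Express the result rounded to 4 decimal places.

4.4369

μ₂² = 44.03² = 1938.64090
μ₄/μ₂² = 8601.6 / 1938.64090 = 4.43692
β₂ ≈ 4.4369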